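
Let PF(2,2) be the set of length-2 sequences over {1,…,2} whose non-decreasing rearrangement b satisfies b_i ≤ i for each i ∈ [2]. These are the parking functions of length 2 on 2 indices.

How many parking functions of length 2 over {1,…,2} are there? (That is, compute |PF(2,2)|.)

Count = (2+1−2)·(2+1)^{2−1} = 1×3 = 3 [KW]
One tuple (1,2) → sorted (1,2): b_i ≤ i ∀i, a PF.

3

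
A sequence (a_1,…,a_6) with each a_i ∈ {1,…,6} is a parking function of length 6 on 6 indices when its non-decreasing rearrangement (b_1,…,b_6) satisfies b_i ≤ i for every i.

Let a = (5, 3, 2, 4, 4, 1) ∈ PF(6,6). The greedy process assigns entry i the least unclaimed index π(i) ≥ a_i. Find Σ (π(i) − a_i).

Σπ = 21 ({1..6} each once); Σa = 5+3+2+4+4+1 = 19; disp = 21−19 = 2.

2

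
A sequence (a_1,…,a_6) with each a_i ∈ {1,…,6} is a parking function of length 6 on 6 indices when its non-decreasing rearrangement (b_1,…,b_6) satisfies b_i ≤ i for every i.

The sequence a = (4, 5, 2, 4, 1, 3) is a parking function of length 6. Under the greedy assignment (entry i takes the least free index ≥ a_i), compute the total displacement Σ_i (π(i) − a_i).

2

Σπ(i) = 1+…+6 = 21; Σa = 4+5+2+4+1+3 = 19; disp = 21−19 = 2.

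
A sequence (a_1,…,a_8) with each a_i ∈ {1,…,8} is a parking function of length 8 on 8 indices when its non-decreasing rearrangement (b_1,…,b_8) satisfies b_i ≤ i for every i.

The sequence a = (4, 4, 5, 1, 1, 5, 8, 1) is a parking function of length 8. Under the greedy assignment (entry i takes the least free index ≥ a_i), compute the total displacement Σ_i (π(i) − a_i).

7

Σπ(i) = 1+…+8 = 36; Σa = 4+4+5+1+1+5+8+1 = 29; disp = 36−29 = 7.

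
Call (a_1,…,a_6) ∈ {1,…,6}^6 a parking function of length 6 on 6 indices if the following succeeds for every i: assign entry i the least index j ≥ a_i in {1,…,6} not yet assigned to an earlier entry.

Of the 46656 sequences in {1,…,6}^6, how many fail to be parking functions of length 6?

|PF(6,6)| = (7−6)·7^(6−1) = 1 · 16807 = 16807 (Pollak)
One tuple (6,6,3,5,1,6) → sorted (1,3,5,6,6,6): b_2=3>2, not a PF.
So 46656 − 16807 = 29849 fail.

29849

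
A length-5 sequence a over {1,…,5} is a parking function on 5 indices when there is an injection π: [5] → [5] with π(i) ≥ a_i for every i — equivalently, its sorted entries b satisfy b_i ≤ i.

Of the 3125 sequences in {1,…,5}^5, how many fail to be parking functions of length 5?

|PF(5,5)| = (6−5)·6^(5−1) = 1×1296 = 1296 [KW]
E.g. (4,5,3,5,5) → sorted (3,4,5,5,5): b_1=3>1, not a PF.
Total 3125; non-PF = 3125−1296 = 1829

1829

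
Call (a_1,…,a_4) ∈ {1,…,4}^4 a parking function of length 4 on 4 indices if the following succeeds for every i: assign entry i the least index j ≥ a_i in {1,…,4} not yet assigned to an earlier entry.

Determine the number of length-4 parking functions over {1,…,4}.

#PF = (5−4)·5^(4−1) = 1·125 = 125
Example (2,4,2,1) → sorted (1,2,2,4): b_i ≤ i ∀i, a PF.

125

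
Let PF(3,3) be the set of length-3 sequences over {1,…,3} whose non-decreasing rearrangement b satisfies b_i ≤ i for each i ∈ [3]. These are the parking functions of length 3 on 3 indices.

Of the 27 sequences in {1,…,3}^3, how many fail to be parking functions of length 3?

#PF = (3+1−3)·(3+1)^{3−1} = 1·16 = 16 [KW]
E.g. (2,2,3) → sorted (2,2,3): b_1=2>1, not a PF.
3^3 − 16 = 27 − 16 = 11

11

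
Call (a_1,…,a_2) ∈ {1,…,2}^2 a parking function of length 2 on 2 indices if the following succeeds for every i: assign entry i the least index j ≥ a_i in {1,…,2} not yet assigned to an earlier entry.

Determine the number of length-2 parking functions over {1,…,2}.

3

#PF = 1·3^1 = 1·3 = 3
Example (1,1) → sorted (1,1): b_i ≤ i ∀i, a PF.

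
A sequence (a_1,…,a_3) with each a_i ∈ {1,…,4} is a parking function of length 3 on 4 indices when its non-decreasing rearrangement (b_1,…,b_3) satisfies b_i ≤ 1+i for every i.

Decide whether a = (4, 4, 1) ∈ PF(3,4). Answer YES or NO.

NO

Sorted: b = (1, 4, 4).
  b_1=1 ≤ 2
  b_2=4 > 3
  fails at i=2 ⇒ NO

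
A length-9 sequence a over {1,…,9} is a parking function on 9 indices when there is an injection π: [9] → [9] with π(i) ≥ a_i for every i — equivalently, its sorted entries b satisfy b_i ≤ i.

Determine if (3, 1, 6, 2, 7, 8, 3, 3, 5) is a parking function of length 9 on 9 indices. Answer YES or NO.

YES

Rearranged: b = (1, 2, 3, 3, 3, 5, 6, 7, 8).
  b_1=1 ≤ 1
  b_2=2 ≤ 2
  b_3=3 ≤ 3
  b_4=3 ≤ 4
  b_5=3 ≤ 5
  b_6=5 ≤ 6
  b_7=6 ≤ 7
  b_8=7 ≤ 8
  b_9=8 ≤ 9
All bounds hold ⇒ YES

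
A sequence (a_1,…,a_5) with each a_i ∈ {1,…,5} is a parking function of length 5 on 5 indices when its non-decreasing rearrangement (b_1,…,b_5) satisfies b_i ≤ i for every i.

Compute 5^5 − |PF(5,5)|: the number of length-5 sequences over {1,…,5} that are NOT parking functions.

1829

|PF| = (6−5)·6^(5−1) = 1·1296 = 1296 (Konheim–Weiss)
E.g. (4,3,4,4,2) → sorted (2,3,4,4,4): b_1=2>1, not a PF.
Total 3125; non-PF = 3125−1296 = 1829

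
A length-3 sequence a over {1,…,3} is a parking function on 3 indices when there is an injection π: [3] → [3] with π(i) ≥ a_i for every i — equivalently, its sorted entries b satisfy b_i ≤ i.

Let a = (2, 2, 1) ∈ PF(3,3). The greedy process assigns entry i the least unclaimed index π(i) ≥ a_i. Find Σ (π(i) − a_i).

1

Σπ = 6 ({1..3} each once); Σa = 2+2+1 = 5; disp = 6−5 = 1.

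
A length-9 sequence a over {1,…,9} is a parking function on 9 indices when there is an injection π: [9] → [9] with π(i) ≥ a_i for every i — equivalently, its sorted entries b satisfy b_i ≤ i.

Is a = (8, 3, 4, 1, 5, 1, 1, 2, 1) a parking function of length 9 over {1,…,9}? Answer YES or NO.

YES

Sorted: b = (1, 1, 1, 1, 2, 3, 4, 5, 8).
  b_1=1 ≤ 1
  b_2=1 ≤ 2
  b_3=1 ≤ 3
  b_4=1 ≤ 4
  b_5=2 ≤ 5
  b_6=3 ≤ 6
  b_7=4 ≤ 7
  b_8=5 ≤ 8
  b_9=8 ≤ 9
All bounds hold ⇒ YES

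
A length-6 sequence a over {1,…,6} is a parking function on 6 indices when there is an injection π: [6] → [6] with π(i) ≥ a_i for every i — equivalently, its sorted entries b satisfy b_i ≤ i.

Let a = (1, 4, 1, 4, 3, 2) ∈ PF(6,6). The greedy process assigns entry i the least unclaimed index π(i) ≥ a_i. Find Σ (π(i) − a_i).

Σπ = 21 ({1..6} each once); Σa = 1+4+1+4+3+2 = 15; disp = 21−15 = 6.

6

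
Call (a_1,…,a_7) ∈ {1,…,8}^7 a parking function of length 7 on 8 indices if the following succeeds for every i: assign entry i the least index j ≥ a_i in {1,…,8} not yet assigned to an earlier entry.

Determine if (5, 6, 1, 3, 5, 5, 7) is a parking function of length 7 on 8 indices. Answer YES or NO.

NO

Sorted: b = (1, 3, 5, 5, 5, 6, 7).
  b_1=1 ≤ 2
  b_2=3 ≤ 3
  b_3=5 > 4
  fails at i=3 ⇒ NO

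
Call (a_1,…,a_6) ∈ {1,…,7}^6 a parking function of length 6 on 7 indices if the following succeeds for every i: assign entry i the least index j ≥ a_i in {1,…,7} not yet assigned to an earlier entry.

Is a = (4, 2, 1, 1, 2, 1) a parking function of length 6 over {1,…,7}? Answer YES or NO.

YES

Rearranged: b = (1, 1, 1, 2, 2, 4).
  b_1=1 ≤ 2
  b_2=1 ≤ 3
  b_3=1 ≤ 4
  b_4=2 ≤ 5
  b_5=2 ≤ 6
  b_6=4 ≤ 7
All bounds hold ⇒ YES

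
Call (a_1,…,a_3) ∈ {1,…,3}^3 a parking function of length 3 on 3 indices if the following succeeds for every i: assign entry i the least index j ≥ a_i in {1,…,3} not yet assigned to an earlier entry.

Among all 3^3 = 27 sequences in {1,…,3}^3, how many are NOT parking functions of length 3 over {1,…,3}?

11

#PF = (4−3)·4^(3−1) = 1 · 16 = 16 [KW]
Example (3,3,3) → sorted (3,3,3): b_1=3>1, not a PF.
Total 27; non-PF = 27−16 = 11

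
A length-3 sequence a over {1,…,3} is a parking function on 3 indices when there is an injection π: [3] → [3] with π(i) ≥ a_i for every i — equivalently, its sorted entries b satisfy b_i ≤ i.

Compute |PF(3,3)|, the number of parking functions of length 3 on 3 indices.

|PF| = (3−3+1)·(3+1)^(3−1) = 1 · 16 = 16 (Pollak)
Check (2,1,2) → sorted (1,2,2): b_i ≤ i ∀i, a PF.

16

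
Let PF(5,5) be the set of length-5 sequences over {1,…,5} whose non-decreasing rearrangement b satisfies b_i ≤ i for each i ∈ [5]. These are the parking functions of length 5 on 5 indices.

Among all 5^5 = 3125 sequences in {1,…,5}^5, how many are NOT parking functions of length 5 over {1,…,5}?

1829

Count = (6−5)·6^(5−1) = 1·1296 = 1296 (Konheim–Weiss)
Example (4,5,2,2,2) → sorted (2,2,2,4,5): b_1=2>1, not a PF.
5^5 − 1296 = 3125 − 1296 = 1829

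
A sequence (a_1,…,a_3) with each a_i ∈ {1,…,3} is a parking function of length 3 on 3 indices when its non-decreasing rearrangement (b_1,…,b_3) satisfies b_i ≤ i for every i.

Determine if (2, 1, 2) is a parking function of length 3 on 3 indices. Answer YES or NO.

Order a: b = (1, 2, 2).
  b_1=1 ≤ 1
  b_2=2 ≤ 2
  b_3=2 ≤ 3
All bounds hold ⇒ YES

YES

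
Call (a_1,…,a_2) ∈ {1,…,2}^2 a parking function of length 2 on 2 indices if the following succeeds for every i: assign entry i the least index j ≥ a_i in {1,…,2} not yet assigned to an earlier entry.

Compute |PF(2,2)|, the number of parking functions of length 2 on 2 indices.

3

#PF = (2−2+1)·(2+1)^(2−1) = 1×3 = 3
Check (1,2) → sorted (1,2): b_i ≤ i ∀i, a PF.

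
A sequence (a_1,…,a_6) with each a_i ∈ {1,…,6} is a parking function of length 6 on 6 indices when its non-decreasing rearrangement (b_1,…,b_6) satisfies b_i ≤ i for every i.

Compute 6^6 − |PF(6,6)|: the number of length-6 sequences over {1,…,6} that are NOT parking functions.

#PF = (6−6+1)·(6+1)^(6−1) = 1×16807 = 16807 (Konheim–Weiss)
E.g. (3,5,6,5,2,6) → sorted (2,3,5,5,6,6): b_1=2>1, not a PF.
Total 46656; non-PF = 46656−16807 = 29849

29849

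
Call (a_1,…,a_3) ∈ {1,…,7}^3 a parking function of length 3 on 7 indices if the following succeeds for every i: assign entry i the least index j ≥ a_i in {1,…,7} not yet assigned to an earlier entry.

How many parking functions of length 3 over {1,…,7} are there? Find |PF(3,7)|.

Count = (7+1−3)·(7+1)^{3−1} = 5·64 = 320 (Konheim–Weiss)
One tuple (3,7,1) → sorted (1,3,7): b_i ≤ 4+i ∀i, a PF.

320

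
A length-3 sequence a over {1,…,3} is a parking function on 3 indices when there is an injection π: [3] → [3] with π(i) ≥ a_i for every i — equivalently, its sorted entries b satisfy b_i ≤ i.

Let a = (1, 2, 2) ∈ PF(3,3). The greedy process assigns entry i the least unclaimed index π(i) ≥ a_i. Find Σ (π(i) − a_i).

1

Σπ = 6 ({1..3} each once); Σa = 1+2+2 = 5; disp = 6−5 = 1.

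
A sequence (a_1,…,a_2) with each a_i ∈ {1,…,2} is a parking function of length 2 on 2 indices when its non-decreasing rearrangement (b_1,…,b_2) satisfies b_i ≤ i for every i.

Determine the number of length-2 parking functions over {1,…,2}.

|PF| = (3−2)·3^(2−1) = 1·3 = 3 (Konheim–Weiss)
One tuple (2,1) → sorted (1,2): b_i ≤ i ∀i, a PF.

3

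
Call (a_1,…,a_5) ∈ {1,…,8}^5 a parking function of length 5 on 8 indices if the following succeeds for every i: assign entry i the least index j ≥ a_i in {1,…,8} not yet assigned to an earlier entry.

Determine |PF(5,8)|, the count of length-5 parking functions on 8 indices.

|PF(5,8)| = 4·9^4 = 4×6561 = 26244 [KW]
E.g. (3,7,6,2,2) → sorted (2,2,3,6,7): b_i ≤ 3+i ∀i, a PF.

26244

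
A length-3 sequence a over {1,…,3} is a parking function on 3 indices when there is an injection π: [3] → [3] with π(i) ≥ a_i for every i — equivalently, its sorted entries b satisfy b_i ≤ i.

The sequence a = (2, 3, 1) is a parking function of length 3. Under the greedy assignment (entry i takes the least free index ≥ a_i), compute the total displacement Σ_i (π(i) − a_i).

Σπ = 3·4/2 = 6 (π permutes [3]); Σa = 2+3+1 = 6; disp = 6−6 = 0.

0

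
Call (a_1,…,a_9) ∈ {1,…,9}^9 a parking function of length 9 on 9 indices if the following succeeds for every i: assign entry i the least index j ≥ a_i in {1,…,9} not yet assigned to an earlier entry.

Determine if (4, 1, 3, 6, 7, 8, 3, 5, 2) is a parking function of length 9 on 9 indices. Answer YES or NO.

YES

Sorted: b = (1, 2, 3, 3, 4, 5, 6, 7, 8).
  b_1=1 ≤ 1
  b_2=2 ≤ 2
  b_3=3 ≤ 3
  b_4=3 ≤ 4
  b_5=4 ≤ 5
  b_6=5 ≤ 6
  b_7=6 ≤ 7
  b_8=7 ≤ 8
  b_9=8 ≤ 9
All bounds hold ⇒ YES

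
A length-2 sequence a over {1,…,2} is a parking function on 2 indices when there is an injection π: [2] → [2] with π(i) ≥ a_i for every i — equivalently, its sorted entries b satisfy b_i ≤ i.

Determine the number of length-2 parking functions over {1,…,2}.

#PF = (2+1−2)·(2+1)^{2−1} = 1·3 = 3 [KW]
Check (1,1) → sorted (1,1): b_i ≤ i ∀i, a PF.

3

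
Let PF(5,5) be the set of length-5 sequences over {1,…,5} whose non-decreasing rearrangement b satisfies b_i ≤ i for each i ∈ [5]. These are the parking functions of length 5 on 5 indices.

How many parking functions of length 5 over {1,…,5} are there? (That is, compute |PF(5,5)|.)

1296

Count = (6−5)·6^(5−1) = 1×1296 = 1296 [KW]
One tuple (2,3,1,1,4) → sorted (1,1,2,3,4): b_i ≤ i ∀i, a PF.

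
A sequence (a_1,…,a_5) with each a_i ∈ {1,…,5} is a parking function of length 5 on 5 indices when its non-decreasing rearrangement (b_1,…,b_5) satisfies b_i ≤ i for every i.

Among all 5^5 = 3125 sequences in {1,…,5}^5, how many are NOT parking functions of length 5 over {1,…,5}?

|PF(5,5)| = (6−5)·6^(5−1) = 1×1296 = 1296 (Konheim–Weiss)
One tuple (4,2,3,5,4) → sorted (2,3,4,4,5): b_1=2>1, not a PF.
Total 3125; non-PF = 3125−1296 = 1829

1829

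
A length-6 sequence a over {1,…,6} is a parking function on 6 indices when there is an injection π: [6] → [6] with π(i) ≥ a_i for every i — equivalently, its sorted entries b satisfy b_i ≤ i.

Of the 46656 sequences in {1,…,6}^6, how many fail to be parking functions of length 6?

|PF(6,6)| = 1·7^5 = 1·16807 = 16807 (Pollak)
Check (6,6,4,3,6,4) → sorted (3,4,4,6,6,6): b_1=3>1, not a PF.
Total 46656; non-PF = 46656−16807 = 29849

29849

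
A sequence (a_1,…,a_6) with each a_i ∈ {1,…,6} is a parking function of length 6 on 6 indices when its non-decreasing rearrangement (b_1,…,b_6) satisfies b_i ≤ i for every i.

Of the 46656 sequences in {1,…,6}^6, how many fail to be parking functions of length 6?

29849

Count = (6+1−6)·(6+1)^{6−1} = 1×16807 = 16807 (Konheim–Weiss)
Example (2,6,2,5,5,6) → sorted (2,2,5,5,6,6): b_1=2>1, not a PF.
So 46656 − 16807 = 29849 fail.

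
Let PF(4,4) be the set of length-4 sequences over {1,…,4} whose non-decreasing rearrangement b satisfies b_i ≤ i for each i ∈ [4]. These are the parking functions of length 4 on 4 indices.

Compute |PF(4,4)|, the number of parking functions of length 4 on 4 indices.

Count = 1·5^3 = 1 · 125 = 125 (Pollak)
One tuple (4,3,2,1) → sorted (1,2,3,4): b_i ≤ i ∀i, a PF.

125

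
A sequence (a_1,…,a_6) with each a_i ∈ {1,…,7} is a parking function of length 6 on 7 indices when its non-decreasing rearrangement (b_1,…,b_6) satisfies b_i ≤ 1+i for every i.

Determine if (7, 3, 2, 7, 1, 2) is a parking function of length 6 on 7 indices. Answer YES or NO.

NO

Sorted: b = (1, 2, 2, 3, 7, 7).
  b_1=1 ≤ 2
  b_2=2 ≤ 3
  b_3=2 ≤ 4
  b_4=3 ≤ 5
  b_5=7 > 6
  fails at i=5 ⇒ NO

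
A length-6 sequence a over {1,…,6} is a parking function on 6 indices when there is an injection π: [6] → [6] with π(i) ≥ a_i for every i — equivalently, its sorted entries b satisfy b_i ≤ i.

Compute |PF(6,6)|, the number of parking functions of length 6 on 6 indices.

16807

#PF = (6+1−6)·(6+1)^{6−1} = 1×16807 = 16807 [KW]
Example (4,2,5,3,3,1) → sorted (1,2,3,3,4,5): b_i ≤ i ∀i, a PF.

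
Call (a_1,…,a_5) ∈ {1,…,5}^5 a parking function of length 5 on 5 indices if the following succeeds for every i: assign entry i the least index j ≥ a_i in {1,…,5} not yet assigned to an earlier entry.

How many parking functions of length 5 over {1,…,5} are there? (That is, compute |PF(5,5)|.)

Count = (6−5)·6^(5−1) = 1×1296 = 1296 (Pollak)
One tuple (3,1,2,2,5) → sorted (1,2,2,3,5): b_i ≤ i ∀i, a PF.

1296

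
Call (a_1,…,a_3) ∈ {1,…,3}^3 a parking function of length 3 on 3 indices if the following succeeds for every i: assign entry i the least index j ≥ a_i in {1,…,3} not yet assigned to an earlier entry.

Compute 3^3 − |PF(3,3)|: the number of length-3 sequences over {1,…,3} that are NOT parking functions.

|PF| = (3−3+1)·(3+1)^(3−1) = 1·16 = 16 (Konheim–Weiss)
Example (3,2,3) → sorted (2,3,3): b_1=2>1, not a PF.
So 27 − 16 = 11 fail.

11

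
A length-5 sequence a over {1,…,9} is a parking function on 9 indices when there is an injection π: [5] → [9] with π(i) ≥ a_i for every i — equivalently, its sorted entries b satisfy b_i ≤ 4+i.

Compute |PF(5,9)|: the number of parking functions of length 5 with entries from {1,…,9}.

#PF = (10−5)·10^(5−1) = 5·10000 = 50000 [KW]
E.g. (8,4,3,2,7) → sorted (2,3,4,7,8): b_i ≤ 4+i ∀i, a PF.

50000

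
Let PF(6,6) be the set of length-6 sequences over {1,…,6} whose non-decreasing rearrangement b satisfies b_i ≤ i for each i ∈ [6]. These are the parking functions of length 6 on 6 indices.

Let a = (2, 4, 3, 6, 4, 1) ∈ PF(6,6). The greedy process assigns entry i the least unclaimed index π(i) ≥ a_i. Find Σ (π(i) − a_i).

Σπ = 6·7/2 = 21 (π permutes [6]); Σa = 2+4+3+6+4+1 = 20; disp = 21−20 = 1.

1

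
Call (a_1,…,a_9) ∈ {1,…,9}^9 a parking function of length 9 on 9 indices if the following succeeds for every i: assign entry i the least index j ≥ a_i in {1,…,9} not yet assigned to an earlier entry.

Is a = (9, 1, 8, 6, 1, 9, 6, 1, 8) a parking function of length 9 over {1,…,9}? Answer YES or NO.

NO

Order a: b = (1, 1, 1, 6, 6, 8, 8, 9, 9).
  b_1=1 ≤ 1
  b_2=1 ≤ 2
  b_3=1 ≤ 3
  b_4=6 > 4
  fails at i=4 ⇒ NO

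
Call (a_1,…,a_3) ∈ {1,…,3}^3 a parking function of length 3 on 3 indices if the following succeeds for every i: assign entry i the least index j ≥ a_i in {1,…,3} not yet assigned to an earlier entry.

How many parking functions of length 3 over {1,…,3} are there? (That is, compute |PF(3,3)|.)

#PF = 1·4^2 = 1×16 = 16
Example (2,2,1) → sorted (1,2,2): b_i ≤ i ∀i, a PF.

16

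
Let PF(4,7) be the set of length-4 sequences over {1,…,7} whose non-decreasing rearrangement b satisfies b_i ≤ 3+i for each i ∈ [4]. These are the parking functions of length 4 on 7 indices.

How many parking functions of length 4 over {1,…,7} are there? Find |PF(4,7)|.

#PF = (8−4)·8^(4−1) = 4·512 = 2048 (Pollak)
Example (1,5,6,5) → sorted (1,5,5,6): b_i ≤ 3+i ∀i, a PF.

2048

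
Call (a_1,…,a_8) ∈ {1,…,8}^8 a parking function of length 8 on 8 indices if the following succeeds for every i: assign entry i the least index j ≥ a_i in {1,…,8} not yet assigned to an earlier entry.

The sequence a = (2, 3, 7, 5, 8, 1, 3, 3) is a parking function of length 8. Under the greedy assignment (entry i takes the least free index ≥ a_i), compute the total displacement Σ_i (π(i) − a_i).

4

Σπ = 36 ({1..8} each once); Σa = 2+3+7+5+8+1+3+3 = 32; disp = 36−32 = 4.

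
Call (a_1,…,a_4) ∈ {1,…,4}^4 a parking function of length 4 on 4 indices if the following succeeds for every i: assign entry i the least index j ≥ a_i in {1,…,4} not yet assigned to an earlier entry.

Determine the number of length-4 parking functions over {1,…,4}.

125

Count = (5−4)·5^(4−1) = 1×125 = 125
Check (1,2,1,3) → sorted (1,1,2,3): b_i ≤ i ∀i, a PF.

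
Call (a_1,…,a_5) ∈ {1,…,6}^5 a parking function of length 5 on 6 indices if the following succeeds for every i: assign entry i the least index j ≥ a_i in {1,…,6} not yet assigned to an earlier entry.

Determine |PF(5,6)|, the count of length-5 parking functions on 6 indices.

4802

Count = (6−5+1)·(6+1)^(5−1) = 2·2401 = 4802 [KW]
E.g. (4,4,6,1,3) → sorted (1,3,4,4,6): b_i ≤ 1+i ∀i, a PF.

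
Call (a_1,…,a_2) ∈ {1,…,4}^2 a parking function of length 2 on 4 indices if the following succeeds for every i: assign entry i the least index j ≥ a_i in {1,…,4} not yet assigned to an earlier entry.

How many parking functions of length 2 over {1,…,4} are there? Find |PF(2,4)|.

|PF(2,4)| = (4−2+1)·(4+1)^(2−1) = 3 · 5 = 15 (Konheim–Weiss)
Example (4,3) → sorted (3,4): b_i ≤ 2+i ∀i, a PF.

15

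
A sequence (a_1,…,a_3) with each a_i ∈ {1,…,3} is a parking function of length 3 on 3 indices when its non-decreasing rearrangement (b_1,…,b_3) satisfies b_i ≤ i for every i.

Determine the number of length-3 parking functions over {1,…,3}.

16

|PF(3,3)| = 1·4^2 = 1·16 = 16 (Pollak)
Check (2,1,3) → sorted (1,2,3): b_i ≤ i ∀i, a PF.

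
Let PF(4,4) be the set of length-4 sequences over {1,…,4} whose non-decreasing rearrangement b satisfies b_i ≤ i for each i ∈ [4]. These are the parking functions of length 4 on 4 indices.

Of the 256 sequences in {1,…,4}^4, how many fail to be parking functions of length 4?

Count = (4+1−4)·(4+1)^{4−1} = 1 · 125 = 125 [KW]
One tuple (4,4,4,4) → sorted (4,4,4,4): b_1=4>1, not a PF.
4^4 − 125 = 256 − 125 = 131

131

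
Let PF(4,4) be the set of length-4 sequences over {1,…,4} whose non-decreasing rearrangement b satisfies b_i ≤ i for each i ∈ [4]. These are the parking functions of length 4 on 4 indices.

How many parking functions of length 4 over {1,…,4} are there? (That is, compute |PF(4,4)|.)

125

|PF| = 1·5^3 = 1·125 = 125 [KW]
Check (4,1,2,3) → sorted (1,2,3,4): b_i ≤ i ∀i, a PF.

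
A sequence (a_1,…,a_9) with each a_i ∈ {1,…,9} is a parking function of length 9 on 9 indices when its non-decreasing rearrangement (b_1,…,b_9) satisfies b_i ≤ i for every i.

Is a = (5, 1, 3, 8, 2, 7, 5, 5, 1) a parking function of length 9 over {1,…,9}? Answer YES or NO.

YES

Sorted: b = (1, 1, 2, 3, 5, 5, 5, 7, 8).
  b_1=1 ≤ 1
  b_2=1 ≤ 2
  b_3=2 ≤ 3
  b_4=3 ≤ 4
  b_5=5 ≤ 5
  b_6=5 ≤ 6
  b_7=5 ≤ 7
  b_8=7 ≤ 8
  b_9=8 ≤ 9
All bounds hold ⇒ YES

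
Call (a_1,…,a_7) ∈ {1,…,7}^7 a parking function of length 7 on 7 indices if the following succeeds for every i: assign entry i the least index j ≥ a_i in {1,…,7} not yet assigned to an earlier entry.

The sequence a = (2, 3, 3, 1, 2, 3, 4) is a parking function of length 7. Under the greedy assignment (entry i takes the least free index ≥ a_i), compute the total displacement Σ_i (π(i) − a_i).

Σπ(i) = 1+…+7 = 28; Σa = 2+3+3+1+2+3+4 = 18; disp = 28−18 = 10.

10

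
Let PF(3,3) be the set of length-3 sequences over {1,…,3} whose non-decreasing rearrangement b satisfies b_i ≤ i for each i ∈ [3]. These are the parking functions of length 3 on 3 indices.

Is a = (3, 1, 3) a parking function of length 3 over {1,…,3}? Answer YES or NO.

NO

Order a: b = (1, 3, 3).
  b_1=1 ≤ 1
  b_2=3 > 2
  fails at i=2 ⇒ NO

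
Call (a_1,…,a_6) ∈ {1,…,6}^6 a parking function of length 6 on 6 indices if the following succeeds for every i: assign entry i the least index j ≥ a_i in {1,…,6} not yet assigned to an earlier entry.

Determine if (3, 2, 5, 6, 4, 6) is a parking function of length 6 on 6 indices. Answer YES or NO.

NO

Sorted: b = (2, 3, 4, 5, 6, 6).
  b_1=2 > 1
  fails at i=1 ⇒ NO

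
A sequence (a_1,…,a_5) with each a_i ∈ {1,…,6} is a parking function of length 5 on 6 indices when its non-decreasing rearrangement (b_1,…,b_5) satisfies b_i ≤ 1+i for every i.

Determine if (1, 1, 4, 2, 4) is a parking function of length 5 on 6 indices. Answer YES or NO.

Sorted: b = (1, 1, 2, 4, 4).
  b_1=1 ≤ 2
  b_2=1 ≤ 3
  b_3=2 ≤ 4
  b_4=4 ≤ 5
  b_5=4 ≤ 6
All bounds hold ⇒ YES

YES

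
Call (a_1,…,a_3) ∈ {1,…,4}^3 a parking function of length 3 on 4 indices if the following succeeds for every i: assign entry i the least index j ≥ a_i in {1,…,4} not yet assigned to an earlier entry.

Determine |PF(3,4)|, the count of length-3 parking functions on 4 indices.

#PF = (5−3)·5^(3−1) = 2·25 = 50
Check (1,3,3) → sorted (1,3,3): b_i ≤ 1+i ∀i, a PF.

50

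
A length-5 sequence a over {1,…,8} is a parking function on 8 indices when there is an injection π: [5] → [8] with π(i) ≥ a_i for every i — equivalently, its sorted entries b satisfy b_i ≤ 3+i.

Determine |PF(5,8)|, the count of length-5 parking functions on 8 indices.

26244

#PF = (8+1−5)·(8+1)^{5−1} = 4 · 6561 = 26244 (Konheim–Weiss)
One tuple (7,3,3,5,5) → sorted (3,3,5,5,7): b_i ≤ 3+i ∀i, a PF.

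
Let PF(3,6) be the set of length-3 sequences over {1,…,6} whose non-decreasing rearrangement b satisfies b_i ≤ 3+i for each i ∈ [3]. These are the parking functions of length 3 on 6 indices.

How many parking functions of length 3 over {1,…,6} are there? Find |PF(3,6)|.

196

|PF(3,6)| = (7−3)·7^(3−1) = 4 · 49 = 196 (Konheim–Weiss)
Check (3,4,6) → sorted (3,4,6): b_i ≤ 3+i ∀i, a PF.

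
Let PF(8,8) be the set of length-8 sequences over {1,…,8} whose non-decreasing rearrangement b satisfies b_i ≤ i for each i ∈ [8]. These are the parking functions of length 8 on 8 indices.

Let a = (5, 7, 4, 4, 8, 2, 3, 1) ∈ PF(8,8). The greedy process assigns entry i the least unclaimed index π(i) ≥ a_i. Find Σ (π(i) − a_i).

Σπ(i) = 1+…+8 = 36; Σa = 5+7+4+4+8+2+3+1 = 34; disp = 36−34 = 2.

2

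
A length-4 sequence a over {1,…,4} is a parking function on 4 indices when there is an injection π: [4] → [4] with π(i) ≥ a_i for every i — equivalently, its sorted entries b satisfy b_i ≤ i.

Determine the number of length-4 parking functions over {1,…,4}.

125

|PF(4,4)| = (4+1−4)·(4+1)^{4−1} = 1×125 = 125
One tuple (2,2,4,1) → sorted (1,2,2,4): b_i ≤ i ∀i, a PF.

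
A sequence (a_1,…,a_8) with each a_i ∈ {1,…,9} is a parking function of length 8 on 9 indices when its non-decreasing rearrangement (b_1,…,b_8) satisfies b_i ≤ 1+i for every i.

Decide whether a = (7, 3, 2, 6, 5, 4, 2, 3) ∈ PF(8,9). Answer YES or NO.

Rearranged: b = (2, 2, 3, 3, 4, 5, 6, 7).
  b_1=2 ≤ 2
  b_2=2 ≤ 3
  b_3=3 ≤ 4
  b_4=3 ≤ 5
  b_5=4 ≤ 6
  b_6=5 ≤ 7
  b_7=6 ≤ 8
  b_8=7 ≤ 9
All bounds hold ⇒ YES

YES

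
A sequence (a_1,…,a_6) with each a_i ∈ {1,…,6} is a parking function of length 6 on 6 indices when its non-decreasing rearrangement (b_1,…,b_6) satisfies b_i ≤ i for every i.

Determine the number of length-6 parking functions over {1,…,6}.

|PF(6,6)| = 1·7^5 = 1×16807 = 16807 (Konheim–Weiss)
Check (3,1,5,2,2,5) → sorted (1,2,2,3,5,5): b_i ≤ i ∀i, a PF.

16807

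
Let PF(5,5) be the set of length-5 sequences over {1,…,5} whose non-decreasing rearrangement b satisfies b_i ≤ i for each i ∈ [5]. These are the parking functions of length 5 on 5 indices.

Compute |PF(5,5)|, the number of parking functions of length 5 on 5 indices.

|PF| = (5−5+1)·(5+1)^(5−1) = 1·1296 = 1296 (Pollak)
E.g. (1,1,1,3,5) → sorted (1,1,1,3,5): b_i ≤ i ∀i, a PF.

1296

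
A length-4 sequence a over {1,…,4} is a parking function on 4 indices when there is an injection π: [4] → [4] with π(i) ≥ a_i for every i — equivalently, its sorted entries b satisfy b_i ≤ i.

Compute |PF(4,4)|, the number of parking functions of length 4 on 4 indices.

|PF(4,4)| = 1·5^3 = 1·125 = 125 (Konheim–Weiss)
Example (1,2,3,2) → sorted (1,2,2,3): b_i ≤ i ∀i, a PF.

125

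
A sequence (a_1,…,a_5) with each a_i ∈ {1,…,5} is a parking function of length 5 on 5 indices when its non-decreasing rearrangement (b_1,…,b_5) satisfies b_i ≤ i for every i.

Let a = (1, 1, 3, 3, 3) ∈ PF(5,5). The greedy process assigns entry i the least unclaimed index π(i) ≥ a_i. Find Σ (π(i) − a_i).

4

Σπ = 15 ({1..5} each once); Σa = 1+1+3+3+3 = 11; disp = 15−11 = 4.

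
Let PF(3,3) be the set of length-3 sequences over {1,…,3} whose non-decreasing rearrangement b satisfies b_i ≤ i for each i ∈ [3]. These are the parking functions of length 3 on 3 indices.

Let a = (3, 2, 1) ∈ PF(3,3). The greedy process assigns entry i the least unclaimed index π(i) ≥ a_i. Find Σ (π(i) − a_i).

Σπ = 6 ({1..3} each once); Σa = 3+2+1 = 6; disp = 6−6 = 0.

0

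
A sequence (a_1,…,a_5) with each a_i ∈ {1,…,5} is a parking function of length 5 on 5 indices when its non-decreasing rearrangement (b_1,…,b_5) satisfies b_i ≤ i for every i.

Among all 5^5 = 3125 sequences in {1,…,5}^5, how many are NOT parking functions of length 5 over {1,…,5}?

#PF = 1·6^4 = 1 · 1296 = 1296 (Pollak)
One tuple (3,2,4,2,3) → sorted (2,2,3,3,4): b_1=2>1, not a PF.
Total 3125; non-PF = 3125−1296 = 1829

1829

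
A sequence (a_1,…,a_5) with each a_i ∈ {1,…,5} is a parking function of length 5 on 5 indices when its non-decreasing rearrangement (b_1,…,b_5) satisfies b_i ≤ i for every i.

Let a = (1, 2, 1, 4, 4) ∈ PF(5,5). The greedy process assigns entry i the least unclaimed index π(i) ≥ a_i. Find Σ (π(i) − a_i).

Σπ = 5·6/2 = 15 (π permutes [5]); Σa = 1+2+1+4+4 = 12; disp = 15−12 = 3.

3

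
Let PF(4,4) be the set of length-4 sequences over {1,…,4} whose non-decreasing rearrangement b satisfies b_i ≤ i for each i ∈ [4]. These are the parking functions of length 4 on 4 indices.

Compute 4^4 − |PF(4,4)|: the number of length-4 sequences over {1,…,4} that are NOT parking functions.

Count = (5−4)·5^(4−1) = 1×125 = 125
E.g. (2,4,3,4) → sorted (2,3,4,4): b_1=2>1, not a PF.
So 256 − 125 = 131 fail.

131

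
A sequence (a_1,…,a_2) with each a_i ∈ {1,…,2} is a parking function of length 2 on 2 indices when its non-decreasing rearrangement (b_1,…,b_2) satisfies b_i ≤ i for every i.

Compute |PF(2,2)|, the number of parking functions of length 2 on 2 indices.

Count = (2+1−2)·(2+1)^{2−1} = 1×3 = 3 [KW]
Example (1,1) → sorted (1,1): b_i ≤ i ∀i, a PF.

3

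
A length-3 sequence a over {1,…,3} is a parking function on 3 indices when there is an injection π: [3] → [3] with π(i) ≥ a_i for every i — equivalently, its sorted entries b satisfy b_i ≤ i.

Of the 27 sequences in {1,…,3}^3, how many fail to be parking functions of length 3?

11

|PF| = 1·4^2 = 1×16 = 16
Example (3,2,2) → sorted (2,2,3): b_1=2>1, not a PF.
3^3 − 16 = 27 − 16 = 11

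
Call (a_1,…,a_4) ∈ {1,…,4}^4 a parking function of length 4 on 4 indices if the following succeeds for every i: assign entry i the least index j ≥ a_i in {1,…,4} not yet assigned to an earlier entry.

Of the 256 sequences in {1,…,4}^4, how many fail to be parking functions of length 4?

Count = (4+1−4)·(4+1)^{4−1} = 1·125 = 125 (Konheim–Weiss)
One tuple (4,3,4,4) → sorted (3,4,4,4): b_1=3>1, not a PF.
Total 256; non-PF = 256−125 = 131

131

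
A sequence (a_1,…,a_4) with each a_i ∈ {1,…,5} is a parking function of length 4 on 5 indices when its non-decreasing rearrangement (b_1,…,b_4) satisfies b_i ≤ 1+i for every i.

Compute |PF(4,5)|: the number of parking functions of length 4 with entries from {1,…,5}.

432

Count = 2·6^3 = 2·216 = 432
Example (1,2,3,2) → sorted (1,2,2,3): b_i ≤ 1+i ∀i, a PF.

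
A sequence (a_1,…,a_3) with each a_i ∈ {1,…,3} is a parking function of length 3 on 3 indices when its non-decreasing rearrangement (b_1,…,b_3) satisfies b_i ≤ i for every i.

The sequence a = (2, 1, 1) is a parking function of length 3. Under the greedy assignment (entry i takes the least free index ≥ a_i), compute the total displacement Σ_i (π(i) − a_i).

2

Σπ = 6 ({1..3} each once); Σa = 2+1+1 = 4; disp = 6−4 = 2.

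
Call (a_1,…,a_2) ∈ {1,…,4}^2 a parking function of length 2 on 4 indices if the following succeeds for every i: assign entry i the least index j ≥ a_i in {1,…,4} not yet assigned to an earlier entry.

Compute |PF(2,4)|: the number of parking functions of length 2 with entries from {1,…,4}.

15

|PF(2,4)| = (4−2+1)·(4+1)^(2−1) = 3 · 5 = 15
One tuple (1,4) → sorted (1,4): b_i ≤ 2+i ∀i, a PF.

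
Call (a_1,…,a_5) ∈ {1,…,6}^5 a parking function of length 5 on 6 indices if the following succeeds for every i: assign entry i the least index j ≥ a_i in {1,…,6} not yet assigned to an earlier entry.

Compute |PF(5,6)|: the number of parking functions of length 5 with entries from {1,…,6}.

#PF = (7−5)·7^(5−1) = 2×2401 = 4802 (Konheim–Weiss)
Check (4,3,3,1,5) → sorted (1,3,3,4,5): b_i ≤ 1+i ∀i, a PF.

4802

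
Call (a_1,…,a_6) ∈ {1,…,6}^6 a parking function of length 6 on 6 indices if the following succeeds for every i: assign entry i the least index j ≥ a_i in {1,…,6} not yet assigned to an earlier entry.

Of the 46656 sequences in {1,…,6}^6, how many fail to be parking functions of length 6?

29849

|PF| = 1·7^5 = 1·16807 = 16807 (Pollak)
Example (6,6,4,4,6,5) → sorted (4,4,5,6,6,6): b_1=4>1, not a PF.
Total 46656; non-PF = 46656−16807 = 29849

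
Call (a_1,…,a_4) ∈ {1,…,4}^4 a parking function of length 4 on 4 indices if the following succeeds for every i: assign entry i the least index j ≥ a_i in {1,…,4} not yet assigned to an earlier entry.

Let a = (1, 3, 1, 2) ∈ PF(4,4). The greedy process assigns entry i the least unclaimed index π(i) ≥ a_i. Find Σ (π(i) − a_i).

Σπ = 4·5/2 = 10 (π permutes [4]); Σa = 1+3+1+2 = 7; disp = 10−7 = 3.

3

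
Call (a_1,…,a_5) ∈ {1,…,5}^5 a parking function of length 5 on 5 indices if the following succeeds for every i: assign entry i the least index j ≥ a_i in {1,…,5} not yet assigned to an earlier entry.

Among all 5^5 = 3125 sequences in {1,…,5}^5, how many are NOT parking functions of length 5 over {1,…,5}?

|PF(5,5)| = (5−5+1)·(5+1)^(5−1) = 1 · 1296 = 1296
Check (5,5,5,4,4) → sorted (4,4,5,5,5): b_1=4>1, not a PF.
5^5 − 1296 = 3125 − 1296 = 1829

1829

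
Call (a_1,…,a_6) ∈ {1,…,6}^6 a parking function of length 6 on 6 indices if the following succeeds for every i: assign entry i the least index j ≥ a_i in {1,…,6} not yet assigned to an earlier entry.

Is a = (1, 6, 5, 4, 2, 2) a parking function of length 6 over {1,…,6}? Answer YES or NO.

YES

Order a: b = (1, 2, 2, 4, 5, 6).
  b_1=1 ≤ 1
  b_2=2 ≤ 2
  b_3=2 ≤ 3
  b_4=4 ≤ 4
  b_5=5 ≤ 5
  b_6=6 ≤ 6
All bounds hold ⇒ YES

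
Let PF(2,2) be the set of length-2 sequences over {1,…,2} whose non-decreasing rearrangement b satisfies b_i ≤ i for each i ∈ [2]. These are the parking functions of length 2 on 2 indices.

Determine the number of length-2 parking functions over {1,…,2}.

|PF(2,2)| = (2+1−2)·(2+1)^{2−1} = 1·3 = 3 (Pollak)
Example (1,1) → sorted (1,1): b_i ≤ i ∀i, a PF.

3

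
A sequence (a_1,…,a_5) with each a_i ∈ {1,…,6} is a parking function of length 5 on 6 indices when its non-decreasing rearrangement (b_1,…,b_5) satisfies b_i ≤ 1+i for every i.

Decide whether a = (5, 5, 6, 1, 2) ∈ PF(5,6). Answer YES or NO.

Sorted: b = (1, 2, 5, 5, 6).
  b_1=1 ≤ 2
  b_2=2 ≤ 3
  b_3=5 > 4
  fails at i=3 ⇒ NO

NO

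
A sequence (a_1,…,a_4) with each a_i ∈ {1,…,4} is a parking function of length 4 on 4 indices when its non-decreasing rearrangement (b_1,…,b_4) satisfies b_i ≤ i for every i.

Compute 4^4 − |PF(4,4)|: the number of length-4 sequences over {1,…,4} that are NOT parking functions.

|PF(4,4)| = (5−4)·5^(4−1) = 1 · 125 = 125
E.g. (3,4,3,4) → sorted (3,3,4,4): b_1=3>1, not a PF.
So 256 − 125 = 131 fail.

131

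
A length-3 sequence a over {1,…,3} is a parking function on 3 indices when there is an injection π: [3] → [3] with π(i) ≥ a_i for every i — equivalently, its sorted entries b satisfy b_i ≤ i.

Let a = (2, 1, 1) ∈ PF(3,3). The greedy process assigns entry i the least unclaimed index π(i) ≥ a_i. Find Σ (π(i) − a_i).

Σπ = 3·4/2 = 6 (π permutes [3]); Σa = 2+1+1 = 4; disp = 6−4 = 2.

2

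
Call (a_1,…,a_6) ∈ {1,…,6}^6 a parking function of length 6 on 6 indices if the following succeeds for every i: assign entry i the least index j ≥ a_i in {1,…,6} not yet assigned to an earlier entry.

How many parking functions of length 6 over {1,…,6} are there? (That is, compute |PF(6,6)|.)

Count = (6+1−6)·(6+1)^{6−1} = 1 · 16807 = 16807 [KW]
One tuple (3,3,3,2,6,1) → sorted (1,2,3,3,3,6): b_i ≤ i ∀i, a PF.

16807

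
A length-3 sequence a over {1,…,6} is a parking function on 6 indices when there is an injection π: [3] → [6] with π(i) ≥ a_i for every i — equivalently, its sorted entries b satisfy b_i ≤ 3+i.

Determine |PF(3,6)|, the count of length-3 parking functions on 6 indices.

|PF(3,6)| = (7−3)·7^(3−1) = 4 · 49 = 196
One tuple (2,2,3) → sorted (2,2,3): b_i ≤ 3+i ∀i, a PF.

196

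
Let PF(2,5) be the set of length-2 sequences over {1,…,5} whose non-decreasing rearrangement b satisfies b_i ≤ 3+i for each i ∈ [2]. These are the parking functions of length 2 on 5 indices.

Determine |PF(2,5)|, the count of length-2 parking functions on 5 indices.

24

Count = (5+1−2)·(5+1)^{2−1} = 4×6 = 24 (Konheim–Weiss)
Check (3,1) → sorted (1,3): b_i ≤ 3+i ∀i, a PF.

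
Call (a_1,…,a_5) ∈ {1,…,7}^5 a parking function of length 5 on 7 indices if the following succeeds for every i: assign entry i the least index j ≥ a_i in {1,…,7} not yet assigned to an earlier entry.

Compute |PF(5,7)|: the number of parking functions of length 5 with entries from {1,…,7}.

|PF| = 3·8^4 = 3 · 4096 = 12288 [KW]
Check (1,2,3,3,1) → sorted (1,1,2,3,3): b_i ≤ 2+i ∀i, a PF.

12288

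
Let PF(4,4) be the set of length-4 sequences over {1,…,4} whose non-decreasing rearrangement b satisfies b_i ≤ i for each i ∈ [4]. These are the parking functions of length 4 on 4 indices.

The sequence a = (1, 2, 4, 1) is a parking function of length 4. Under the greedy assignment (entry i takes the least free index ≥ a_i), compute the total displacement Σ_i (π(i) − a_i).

Σπ = 10 ({1..4} each once); Σa = 1+2+4+1 = 8; disp = 10−8 = 2.

2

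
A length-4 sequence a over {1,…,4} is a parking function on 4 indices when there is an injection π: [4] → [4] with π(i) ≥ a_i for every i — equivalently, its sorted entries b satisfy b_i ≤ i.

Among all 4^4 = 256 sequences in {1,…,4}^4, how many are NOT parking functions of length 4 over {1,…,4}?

|PF(4,4)| = 1·5^3 = 1·125 = 125
One tuple (3,2,2,4) → sorted (2,2,3,4): b_1=2>1, not a PF.
So 256 − 125 = 131 fail.

131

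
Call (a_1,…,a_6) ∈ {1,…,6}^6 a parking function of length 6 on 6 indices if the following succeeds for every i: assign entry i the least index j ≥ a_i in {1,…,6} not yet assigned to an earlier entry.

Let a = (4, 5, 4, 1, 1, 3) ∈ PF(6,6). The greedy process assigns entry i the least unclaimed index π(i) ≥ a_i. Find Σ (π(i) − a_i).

3

Σπ = 21 ({1..6} each once); Σa = 4+5+4+1+1+3 = 18; disp = 21−18 = 3.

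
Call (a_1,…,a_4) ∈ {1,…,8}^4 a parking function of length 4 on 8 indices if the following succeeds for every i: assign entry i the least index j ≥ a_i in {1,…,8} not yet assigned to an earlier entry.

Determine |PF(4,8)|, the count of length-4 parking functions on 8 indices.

3645

|PF| = (8+1−4)·(8+1)^{4−1} = 5 · 729 = 3645 (Pollak)
One tuple (6,1,8,2) → sorted (1,2,6,8): b_i ≤ 4+i ∀i, a PF.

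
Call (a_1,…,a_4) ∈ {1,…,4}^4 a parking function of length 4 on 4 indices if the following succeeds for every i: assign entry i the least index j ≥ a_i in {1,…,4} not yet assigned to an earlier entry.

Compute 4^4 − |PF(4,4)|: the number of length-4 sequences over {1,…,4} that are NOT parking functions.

131

|PF(4,4)| = 1·5^3 = 1×125 = 125
E.g. (4,4,4,4) → sorted (4,4,4,4): b_1=4>1, not a PF.
4^4 − 125 = 256 − 125 = 131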